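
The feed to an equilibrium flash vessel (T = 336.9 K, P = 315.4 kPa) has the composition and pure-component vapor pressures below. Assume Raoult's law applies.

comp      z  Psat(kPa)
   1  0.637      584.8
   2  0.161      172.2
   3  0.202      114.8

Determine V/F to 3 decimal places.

V/F = 0.703

Raoult's law: Kᵢ = Pᵢˢᵃᵗ/P = Pᵢˢᵃᵗ/315.4.
  K_1 = 584.8/315.4 = 1.85415, K_2 = 172.2/315.4 = 0.54597, K_3 = 114.8/315.4 = 0.36398
Newton iteration, V/F⁰ = 0.5:
  V/F = 0.500: g = 0.0983, g' = -0.459 → V/F = 0.714
  V/F = 0.714: g = -0.0055, g' = -0.526 → V/F = 0.703
Converged at V/F = 0.703.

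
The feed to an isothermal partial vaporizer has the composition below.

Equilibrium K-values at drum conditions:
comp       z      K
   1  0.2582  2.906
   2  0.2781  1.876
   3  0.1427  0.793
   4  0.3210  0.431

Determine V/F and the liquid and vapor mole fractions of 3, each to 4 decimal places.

Rachford–Rice: g(V/F) = Σ zᵢ(Kᵢ−1)/(1+V/F(Kᵢ−1)) = 0.
g(0) = ΣzᵢKᵢ − 1 = 0.5236 and g(1) = 1 − Σzᵢ/Kᵢ = -0.1618, so a root lies in (0, 1).
Newton iteration, V/F⁰ = 0.53:
  V/F = 0.5300: g = 0.11650, g' = -0.5524 → V/F = 0.7409
  V/F = 0.7409: g = 0.00110, g' = -0.5588 → V/F = 0.7429
Converged at V/F = 0.7429.
Compositions from xᵢ = zᵢ/(1+V/F(Kᵢ−1)), yᵢ = Kᵢxᵢ:
  1: x = 0.1069, y = 0.3106
  2: x = 0.1685, y = 0.3160
  3: x = 0.1686, y = 0.1337
  4: x = 0.5560, y = 0.2396

V/F = 0.7429, x_3 = 0.1686, y_3 = 0.1337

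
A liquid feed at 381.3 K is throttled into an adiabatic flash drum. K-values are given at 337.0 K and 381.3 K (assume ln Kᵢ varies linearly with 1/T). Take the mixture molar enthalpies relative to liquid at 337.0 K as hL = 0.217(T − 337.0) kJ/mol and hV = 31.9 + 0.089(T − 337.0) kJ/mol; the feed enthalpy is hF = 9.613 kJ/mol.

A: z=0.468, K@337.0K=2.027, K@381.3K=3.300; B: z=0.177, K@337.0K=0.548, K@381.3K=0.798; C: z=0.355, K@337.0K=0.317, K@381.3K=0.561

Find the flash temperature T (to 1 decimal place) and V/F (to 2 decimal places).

Adiabatic flash: solve Rachford–Rice at each trial T, then check hF = ψ·hV(T) + (1−ψ)·hL(T).
  T = 337.0 K: K = (2.027, 0.548, 0.317), RR gives ψ = 0.250, H_out = 7.967 kJ/mol
  T = 381.3 K: K = (3.300, 0.798, 0.561), RR gives ψ = 1.000, H_out = 35.843 kJ/mol
  T = 359.1 K: K = (2.624, 0.669, 0.429), RR gives ψ = 0.605, H_out = 22.397 kJ/mol
  T = 348.1 K: K = (2.317, 0.608, 0.371), RR gives ψ = 0.436, H_out = 15.694 kJ/mol
  T = 342.6 K: K = (2.171, 0.578, 0.344), RR gives ψ = 0.347, H_out = 12.050 kJ/mol
  T = 339.8 K: K = (2.098, 0.563, 0.330), RR gives ψ = 0.300, H_out = 10.066 kJ/mol
  T = 338.4 K: K = (2.062, 0.555, 0.324), RR gives ψ = 0.275, H_out = 9.033 kJ/mol
Linear interpolation between T = 338.4 (H_out = 9.033) and T = 339.8 (H_out = 10.066) on hF = 9.613 gives T ≈ 339.2 K, at which ψ = 0.29.

T = 339.2 K, V/F = 0.29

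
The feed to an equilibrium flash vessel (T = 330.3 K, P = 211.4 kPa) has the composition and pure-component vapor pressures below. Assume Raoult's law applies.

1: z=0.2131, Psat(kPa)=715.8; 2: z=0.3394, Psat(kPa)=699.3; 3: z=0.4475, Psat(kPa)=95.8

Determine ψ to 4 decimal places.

ψ = 0.8189

Raoult's law: Kᵢ = Pᵢˢᵃᵗ/P = Pᵢˢᵃᵗ/211.4.
  K_1 = 715.8/211.4 = 3.385998, K_2 = 699.3/211.4 = 3.307947, K_3 = 95.8/211.4 = 0.453169
Let ψ = V/F and solve Σ zᵢ(Kᵢ−1)/(1+ψ(Kᵢ−1)) = 0.
Feasibility: ΣzᵢKᵢ = 2.0471, Σzᵢ/Kᵢ = 1.1530 — both > 1, two phases present.
Newton–Raphson from ψ = 0.5:
  ψ = 0.5000: g = 0.25873, g' = -0.8954 → ψ = 0.7890
  ψ = 0.7890: g = 0.02370, g' = -0.7871 → ψ = 0.8191
  ψ = 0.8191: g = -0.00010, g' = -0.7944 → ψ = 0.8189
Converged at ψ = 0.8189.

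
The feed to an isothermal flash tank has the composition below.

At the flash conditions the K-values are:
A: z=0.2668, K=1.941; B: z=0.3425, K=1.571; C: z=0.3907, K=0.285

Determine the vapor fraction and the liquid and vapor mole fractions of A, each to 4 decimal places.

Let ψ = V/F and solve Σ zᵢ(Kᵢ−1)/(1+ψ(Kᵢ−1)) = 0.
Check two-phase: ΣzᵢKᵢ = 1.1673 > 1 and Σzᵢ/Kᵢ = 1.7263 > 1, so g(0) = 0.1673 > 0 and g(1) = -0.7263 < 0.
Iterate (Newton) starting at ψ = 0.41:
  ψ = 0.4100: g = -0.05557, g' = -0.5961 → ψ = 0.3168
  ψ = 0.3168: g = -0.00213, g' = -0.5541 → ψ = 0.3129
Converged at ψ = 0.3129.
Compositions from xᵢ = zᵢ/(1+ψ(Kᵢ−1)), yᵢ = Kᵢxᵢ:
  A: x = 0.2061, y = 0.4001
  B: x = 0.2906, y = 0.4565
  C: x = 0.5033, y = 0.1434

ψ = 0.3129, x_A = 0.2061, y_A = 0.4001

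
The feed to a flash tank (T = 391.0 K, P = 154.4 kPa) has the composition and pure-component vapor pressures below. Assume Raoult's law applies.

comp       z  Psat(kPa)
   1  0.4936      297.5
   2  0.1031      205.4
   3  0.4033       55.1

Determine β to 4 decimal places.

β = 0.4271

Raoult's law: Kᵢ = Pᵢˢᵃᵗ/P = Pᵢˢᵃᵗ/154.4.
  K_1 = 297.5/154.4 = 1.926813, K_2 = 205.4/154.4 = 1.330311, K_3 = 55.1/154.4 = 0.356865
Let β = V/F and solve Σ zᵢ(Kᵢ−1)/(1+β(Kᵢ−1)) = 0.
Check two-phase: ΣzᵢKᵢ = 1.2322 > 1 and Σzᵢ/Kᵢ = 1.4638 > 1, so g(0) = 0.2322 > 0 and g(1) = -0.4638 < 0.
Newton–Raphson from β = 0.36:
  β = 0.3600: g = 0.03594, g' = -0.5298 → β = 0.4278
  β = 0.4278: g = -0.00041, g' = -0.5435 → β = 0.4271
Converged at β = 0.4271.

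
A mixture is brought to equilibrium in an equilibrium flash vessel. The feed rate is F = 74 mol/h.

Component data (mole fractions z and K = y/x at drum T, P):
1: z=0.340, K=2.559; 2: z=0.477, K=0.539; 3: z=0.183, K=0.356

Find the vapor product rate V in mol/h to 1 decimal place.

Iterate (Newton) starting at ψ = 0.38:
  ψ = 0.380: g = -0.0898, g' = -0.608 → ψ = 0.232
  ψ = 0.232: g = 0.0043, g' = -0.677 → ψ = 0.239
Converged at ψ = 0.239.
Then V = ψ·F = 0.2386·74 = 17.7 mol/h and L = F − V = 56.3 mol/h.

V = 17.7 mol/h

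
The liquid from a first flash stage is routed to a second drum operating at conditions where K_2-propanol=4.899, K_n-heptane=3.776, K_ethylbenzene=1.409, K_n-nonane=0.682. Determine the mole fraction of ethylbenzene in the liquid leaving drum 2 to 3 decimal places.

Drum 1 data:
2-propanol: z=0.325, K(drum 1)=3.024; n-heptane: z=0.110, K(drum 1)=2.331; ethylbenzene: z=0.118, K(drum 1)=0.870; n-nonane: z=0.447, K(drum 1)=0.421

x_ethylbenzene (drum 2) = 0.099

Drum 1:
Rachford–Rice: g(ψ₁) = Σ zᵢ(Kᵢ−1)/(1+ψ₁(Kᵢ−1)) = 0.
Feasibility: ΣzᵢKᵢ = 1.530, Σzᵢ/Kᵢ = 1.352 — both > 1, two phases present.
Newton–Raphson from ψ₁ = 0.6:
  ψ₁ = 0.600: g = -0.0348, g' = -0.686 → ψ₁ = 0.549
Converged at ψ₁ = 0.549.
Drum-1 compositions:
  2-propanol: x = 0.154, y = 0.465
  n-heptane: x = 0.064, y = 0.148
  ethylbenzene: x = 0.127, y = 0.111
  n-nonane: x = 0.655, y = 0.276
Drum-2 feed = drum-1 liquid: z₂ = (0.1539, 0.0635, 0.1271, 0.6555).
Drum 2:
Material balance + equilibrium reduce to Σ zᵢ(Kᵢ−1)/(1+ψ₂(Kᵢ−1)) = 0.
Check two-phase: ΣzᵢKᵢ = 1.620 > 1 and Σzᵢ/Kᵢ = 1.100 > 1, so g(0) = 0.620 > 0 and g(1) = -0.100 < 0.
Newton–Raphson from ψ₂ = 0.65:
  ψ₂ = 0.650: g = 0.0110, g' = -0.368 → ψ₂ = 0.680
Converged at ψ₂ = 0.680.
  2-propanol: x = 0.042, y = 0.206
  n-heptane: x = 0.022, y = 0.083
  ethylbenzene: x = 0.099, y = 0.140
  n-nonane: x = 0.836, y = 0.570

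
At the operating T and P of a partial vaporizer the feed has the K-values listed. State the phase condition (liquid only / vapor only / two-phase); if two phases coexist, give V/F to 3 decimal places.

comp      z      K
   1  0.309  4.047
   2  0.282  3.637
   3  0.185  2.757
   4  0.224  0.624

ΣzᵢKᵢ = 2.926; Σzᵢ/Kᵢ = 0.580.
Since Σzᵢ/Kᵢ < 1 the mixture is above its dew point — single vapor phase.

vapor only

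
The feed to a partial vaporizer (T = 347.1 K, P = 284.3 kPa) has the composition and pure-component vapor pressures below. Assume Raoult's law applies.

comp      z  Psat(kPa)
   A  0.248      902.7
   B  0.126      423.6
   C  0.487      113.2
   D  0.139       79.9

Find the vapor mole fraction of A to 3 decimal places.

y_A = 0.565

Raoult's law: Kᵢ = Pᵢˢᵃᵗ/P = Pᵢˢᵃᵗ/284.3.
  K_A = 902.7/284.3 = 3.17517, K_B = 423.6/284.3 = 1.48998, K_C = 113.2/284.3 = 0.39817, K_D = 79.9/284.3 = 0.28104
Rachford–Rice: g(ψ) = Σ zᵢ(Kᵢ−1)/(1+ψ(Kᵢ−1)) = 0.
Check two-phase: ΣzᵢKᵢ = 1.208 > 1 and Σzᵢ/Kᵢ = 1.880 > 1, so g(0) = 0.208 > 0 and g(1) = -0.880 < 0.
Newton–Raphson from ψ = 0.58:
  ψ = 0.580: g = -0.3351, g' = -0.875 → ψ = 0.197
  ψ = 0.197: g = -0.0152, g' = -0.924 → ψ = 0.181
Converged at ψ = 0.181.
Compositions from xᵢ = zᵢ/(1+ψ(Kᵢ−1)), yᵢ = Kᵢxᵢ:
  A: x = 0.178, y = 0.565
  B: x = 0.116, y = 0.172
  C: x = 0.547, y = 0.218
  D: x = 0.160, y = 0.045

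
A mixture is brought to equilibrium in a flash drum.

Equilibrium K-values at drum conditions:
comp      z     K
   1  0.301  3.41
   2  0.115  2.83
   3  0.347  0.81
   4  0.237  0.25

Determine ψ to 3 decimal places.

ψ = 0.599

Let ψ = V/F and solve Σ zᵢ(Kᵢ−1)/(1+ψ(Kᵢ−1)) = 0.
Feasibility: ΣzᵢKᵢ = 1.692, Σzᵢ/Kᵢ = 1.505 — both > 1, two phases present.
Newton–Raphson from ψ = 0.61:
  ψ = 0.610: g = -0.0091, g' = -0.842 → ψ = 0.599
Converged at ψ = 0.599.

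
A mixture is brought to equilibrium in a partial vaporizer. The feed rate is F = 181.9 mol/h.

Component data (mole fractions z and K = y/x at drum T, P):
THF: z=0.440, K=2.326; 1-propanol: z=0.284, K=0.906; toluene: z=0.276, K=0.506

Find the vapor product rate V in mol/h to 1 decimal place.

Let ψ = V/F and solve Σ zᵢ(Kᵢ−1)/(1+ψ(Kᵢ−1)) = 0.
Check two-phase: ΣzᵢKᵢ = 1.420 > 1 and Σzᵢ/Kᵢ = 1.048 > 1, so g(0) = 0.420 > 0 and g(1) = -0.048 < 0.
Iterate (Newton) starting at ψ = 0.6:
  ψ = 0.600: g = 0.1029, g' = -0.379 → ψ = 0.872
  ψ = 0.872: g = 0.0022, g' = -0.377 → ψ = 0.877
Converged at ψ = 0.877.
Then V = ψ·F = 0.8772·181.9 = 159.6 mol/h and L = F − V = 22.3 mol/h.

V = 159.6 mol/h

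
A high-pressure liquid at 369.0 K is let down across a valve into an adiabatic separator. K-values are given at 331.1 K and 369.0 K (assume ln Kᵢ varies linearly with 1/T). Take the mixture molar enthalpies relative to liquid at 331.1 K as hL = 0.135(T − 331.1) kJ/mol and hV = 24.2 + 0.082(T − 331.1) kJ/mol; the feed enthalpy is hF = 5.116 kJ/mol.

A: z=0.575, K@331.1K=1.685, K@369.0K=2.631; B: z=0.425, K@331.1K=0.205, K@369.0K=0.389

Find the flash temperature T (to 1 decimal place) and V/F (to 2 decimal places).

Adiabatic flash: solve Rachford–Rice at each trial T, then check hF = ψ·hV(T) + (1−ψ)·hL(T).
  T = 331.1 K: K = (1.685, 0.205), RR gives ψ = 0.103, H_out = 2.489 kJ/mol
  T = 369.0 K: K = (2.631, 0.389), RR gives ψ = 0.681, H_out = 20.218 kJ/mol
  T = 350.1 K: K = (2.132, 0.288), RR gives ψ = 0.432, H_out = 12.579 kJ/mol
  T = 340.6 K: K = (1.902, 0.244), RR gives ψ = 0.289, H_out = 8.136 kJ/mol
  T = 335.9 K: K = (1.793, 0.224), RR gives ψ = 0.205, H_out = 5.557 kJ/mol
  T = 333.5 K: K = (1.738, 0.214), RR gives ψ = 0.156, H_out = 4.089 kJ/mol
Linear interpolation between T = 333.5 (H_out = 4.089) and T = 335.9 (H_out = 5.557) on hF = 5.116 gives T ≈ 335.2 K, at which ψ = 0.19.

T = 335.2 K, V/F = 0.19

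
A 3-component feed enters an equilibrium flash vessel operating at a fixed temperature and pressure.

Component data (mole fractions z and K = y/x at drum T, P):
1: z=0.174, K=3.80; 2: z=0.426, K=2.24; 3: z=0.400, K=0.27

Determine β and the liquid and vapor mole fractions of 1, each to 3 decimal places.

Let β = V/F and solve Σ zᵢ(Kᵢ−1)/(1+β(Kᵢ−1)) = 0.
Check two-phase: ΣzᵢKᵢ = 1.723 > 1 and Σzᵢ/Kᵢ = 1.717 > 1, so g(0) = 0.723 > 0 and g(1) = -0.717 < 0.
Newton iteration, β⁰ = 0.55:
  β = 0.550: g = 0.0180, g' = -1.038 → β = 0.567
Converged at β = 0.567.
Compositions from xᵢ = zᵢ/(1+β(Kᵢ−1)), yᵢ = Kᵢxᵢ:
  1: x = 0.067, y = 0.255
  2: x = 0.250, y = 0.560
  3: x = 0.683, y = 0.184

β = 0.567, x_1 = 0.067, y_1 = 0.255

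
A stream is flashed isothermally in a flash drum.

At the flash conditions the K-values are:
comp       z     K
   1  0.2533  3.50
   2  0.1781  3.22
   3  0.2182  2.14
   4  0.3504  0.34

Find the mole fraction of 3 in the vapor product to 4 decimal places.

Material balance + equilibrium reduce to Σ zᵢ(Kᵢ−1)/(1+ψ(Kᵢ−1)) = 0.
Check two-phase: ΣzᵢKᵢ = 2.0461 > 1 and Σzᵢ/Kᵢ = 1.2602 > 1, so g(0) = 1.0461 > 0 and g(1) = -0.2602 < 0.
Newton iteration, ψ⁰ = 0.32:
  ψ = 0.3200: g = 0.47204, g' = -1.1862 → ψ = 0.7179
  ψ = 0.7179: g = 0.07626, g' = -0.9702 → ψ = 0.7965
  ψ = 0.7965: g = -0.00273, g' = -1.0479 → ψ = 0.7939
Converged at ψ = 0.7939.
Compositions from xᵢ = zᵢ/(1+ψ(Kᵢ−1)), yᵢ = Kᵢxᵢ:
  1: x = 0.0849, y = 0.2970
  2: x = 0.0645, y = 0.2076
  3: x = 0.1145, y = 0.2451
  4: x = 0.7361, y = 0.2503

y_3 = 0.2451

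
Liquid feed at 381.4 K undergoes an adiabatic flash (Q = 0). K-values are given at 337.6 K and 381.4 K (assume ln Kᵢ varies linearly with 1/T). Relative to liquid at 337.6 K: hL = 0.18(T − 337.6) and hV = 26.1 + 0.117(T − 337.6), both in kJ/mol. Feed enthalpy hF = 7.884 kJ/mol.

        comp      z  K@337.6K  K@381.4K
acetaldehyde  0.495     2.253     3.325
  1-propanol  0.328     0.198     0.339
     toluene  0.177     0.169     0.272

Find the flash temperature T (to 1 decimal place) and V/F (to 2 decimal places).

T = 344.1 K, V/F = 0.26

Adiabatic flash: solve Rachford–Rice at each trial T, then check hF = ψ·hV(T) + (1−ψ)·hL(T).
  T = 337.6 K: K = (2.253, 0.198, 0.169), RR gives ψ = 0.206, H_out = 5.387 kJ/mol
  T = 381.4 K: K = (3.325, 0.339, 0.272), RR gives ψ = 0.505, H_out = 19.674 kJ/mol
  T = 359.5 K: K = (2.770, 0.263, 0.218), RR gives ψ = 0.372, H_out = 13.139 kJ/mol
  T = 348.6 K: K = (2.507, 0.230, 0.193), RR gives ψ = 0.297, H_out = 9.519 kJ/mol
  T = 343.1 K: K = (2.379, 0.213, 0.181), RR gives ψ = 0.254, H_out = 7.529 kJ/mol
  T = 345.9 K: K = (2.444, 0.222, 0.187), RR gives ψ = 0.276, H_out = 8.559 kJ/mol
  T = 344.5 K: K = (2.411, 0.217, 0.184), RR gives ψ = 0.265, H_out = 8.049 kJ/mol
Linear interpolation between T = 343.1 (H_out = 7.529) and T = 344.5 (H_out = 8.049) on hF = 7.884 gives T ≈ 344.1 K, at which ψ = 0.26.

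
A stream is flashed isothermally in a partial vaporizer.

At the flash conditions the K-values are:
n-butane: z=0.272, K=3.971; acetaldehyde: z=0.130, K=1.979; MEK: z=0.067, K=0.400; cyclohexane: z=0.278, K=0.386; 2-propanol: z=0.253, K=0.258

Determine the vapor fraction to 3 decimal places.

ψ = 0.322

Let ψ = V/F and solve Σ zᵢ(Kᵢ−1)/(1+ψ(Kᵢ−1)) = 0.
Check two-phase: ΣzᵢKᵢ = 1.537 > 1 and Σzᵢ/Kᵢ = 2.003 > 1, so g(0) = 0.537 > 0 and g(1) = -1.003 < 0.
Newton iteration, ψ⁰ = 0.63:
  ψ = 0.630: g = -0.3354, g' = -1.171 → ψ = 0.344
  ψ = 0.344: g = -0.0238, g' = -1.115 → ψ = 0.322
Converged at ψ = 0.322.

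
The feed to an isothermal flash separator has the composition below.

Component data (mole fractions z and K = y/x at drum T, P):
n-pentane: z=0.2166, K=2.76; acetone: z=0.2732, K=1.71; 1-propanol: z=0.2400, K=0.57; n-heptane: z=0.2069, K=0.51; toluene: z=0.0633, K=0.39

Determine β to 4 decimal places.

β = 0.5525

Newton iteration, β⁰ = 0.5:
  β = 0.5000: g = 0.02462, g' = -0.4728 → β = 0.5521
  β = 0.5521: g = 0.00017, g' = -0.4669 → β = 0.5525
Converged at β = 0.5525.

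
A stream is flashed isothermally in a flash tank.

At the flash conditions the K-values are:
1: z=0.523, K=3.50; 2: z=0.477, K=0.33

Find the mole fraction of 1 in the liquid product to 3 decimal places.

x_1 = 0.211

Material balance + equilibrium reduce to Σ zᵢ(Kᵢ−1)/(1+ψ(Kᵢ−1)) = 0.
g(0) = ΣzᵢKᵢ − 1 = 0.988 and g(1) = 1 − Σzᵢ/Kᵢ = -0.595, so a root lies in (0, 1).
Binary case is linear: z₁(K₁−1)(1+ψ(K₂−1)) + z₂(K₂−1)(1+ψ(K₁−1)) = 0
⇒ ψ = [z₁(K₁−1)+z₂(K₂−1)] / [−(K₁−1)(K₂−1)] = 0.9879/1.6750 = 0.590
Compositions from xᵢ = zᵢ/(1+ψ(Kᵢ−1)), yᵢ = Kᵢxᵢ:
  1: x = 0.211, y = 0.740
  2: x = 0.789, y = 0.260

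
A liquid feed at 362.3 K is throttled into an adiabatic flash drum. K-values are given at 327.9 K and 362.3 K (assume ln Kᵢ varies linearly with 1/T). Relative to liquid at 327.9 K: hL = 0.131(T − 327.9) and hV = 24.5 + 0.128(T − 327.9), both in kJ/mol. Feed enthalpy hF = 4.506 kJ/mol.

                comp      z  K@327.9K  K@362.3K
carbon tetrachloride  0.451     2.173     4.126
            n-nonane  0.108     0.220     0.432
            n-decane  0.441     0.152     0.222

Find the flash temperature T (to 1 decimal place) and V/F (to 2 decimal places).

T = 332.9 K, V/F = 0.16

Adiabatic flash: solve Rachford–Rice at each trial T, then check hF = ψ·hV(T) + (1−ψ)·hL(T).
  T = 327.9 K: K = (2.173, 0.220, 0.152), RR gives ψ = 0.072, H_out = 1.771 kJ/mol
  T = 362.3 K: K = (4.126, 0.432, 0.222), RR gives ψ = 0.433, H_out = 15.075 kJ/mol
  T = 345.1 K: K = (3.043, 0.314, 0.185), RR gives ψ = 0.302, H_out = 9.633 kJ/mol
  T = 336.5 K: K = (2.582, 0.264, 0.168), RR gives ψ = 0.208, H_out = 6.208 kJ/mol
  T = 332.2 K: K = (2.371, 0.241, 0.160), RR gives ψ = 0.147, H_out = 4.161 kJ/mol
  T = 334.4 K: K = (2.478, 0.253, 0.164), RR gives ψ = 0.179, H_out = 5.244 kJ/mol
Linear interpolation between T = 332.2 (H_out = 4.161) and T = 334.4 (H_out = 5.244) on hF = 4.506 gives T ≈ 332.9 K, at which ψ = 0.16.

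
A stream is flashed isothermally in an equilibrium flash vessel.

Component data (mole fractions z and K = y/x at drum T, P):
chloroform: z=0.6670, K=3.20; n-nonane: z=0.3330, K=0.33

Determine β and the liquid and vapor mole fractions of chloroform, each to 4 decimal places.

Material balance + equilibrium reduce to Σ zᵢ(Kᵢ−1)/(1+β(Kᵢ−1)) = 0.
Check two-phase: ΣzᵢKᵢ = 2.2443 > 1 and Σzᵢ/Kᵢ = 1.2175 > 1, so g(0) = 1.2443 > 0 and g(1) = -0.2175 < 0.
Binary case is linear: z₁(K₁−1)(1+β(K₂−1)) + z₂(K₂−1)(1+β(K₁−1)) = 0
⇒ β = [z₁(K₁−1)+z₂(K₂−1)] / [−(K₁−1)(K₂−1)] = 1.24429/1.47400 = 0.8442
Compositions from xᵢ = zᵢ/(1+β(Kᵢ−1)), yᵢ = Kᵢxᵢ:
  chloroform: x = 0.2334, y = 0.7470
  n-nonane: x = 0.7666, y = 0.2530

β = 0.8442, x_chloroform = 0.2334, y_chloroform = 0.7470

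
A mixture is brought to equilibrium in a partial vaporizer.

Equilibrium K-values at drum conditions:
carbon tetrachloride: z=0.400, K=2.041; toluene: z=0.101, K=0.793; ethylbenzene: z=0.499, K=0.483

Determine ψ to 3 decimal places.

Let ψ = V/F and solve Σ zᵢ(Kᵢ−1)/(1+ψ(Kᵢ−1)) = 0.
g(0) = ΣzᵢKᵢ − 1 = 0.138 and g(1) = 1 − Σzᵢ/Kᵢ = -0.356, so a root lies in (0, 1).
Newton iteration, ψ⁰ = 0.58:
  ψ = 0.580: g = -0.1326, g' = -0.446 → ψ = 0.283
  ψ = 0.283: g = -0.0027, g' = -0.447 → ψ = 0.277
Converged at ψ = 0.277.

ψ = 0.277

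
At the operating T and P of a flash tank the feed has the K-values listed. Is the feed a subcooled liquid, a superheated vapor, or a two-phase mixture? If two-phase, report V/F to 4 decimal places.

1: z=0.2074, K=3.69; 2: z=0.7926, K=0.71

two-phase, V/F = 0.4205

ΣzᵢKᵢ = 1.3281; Σzᵢ/Kᵢ = 1.1725.
Both exceed 1, so a two-phase solution exists.
Material balance + equilibrium reduce to Σ zᵢ(Kᵢ−1)/(1+ψ(Kᵢ−1)) = 0.
Binary case is linear: z₁(K₁−1)(1+ψ(K₂−1)) + z₂(K₂−1)(1+ψ(K₁−1)) = 0
⇒ ψ = [z₁(K₁−1)+z₂(K₂−1)] / [−(K₁−1)(K₂−1)] = 0.32805/0.78010 = 0.4205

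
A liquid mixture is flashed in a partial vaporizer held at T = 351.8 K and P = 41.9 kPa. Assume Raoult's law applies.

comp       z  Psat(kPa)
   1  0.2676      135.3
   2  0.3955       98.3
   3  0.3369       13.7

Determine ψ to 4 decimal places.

Raoult's law: Kᵢ = Pᵢˢᵃᵗ/P = Pᵢˢᵃᵗ/41.9.
  K_1 = 135.3/41.9 = 3.229117, K_2 = 98.3/41.9 = 2.346062, K_3 = 13.7/41.9 = 0.326969
Newton–Raphson from ψ = 0.6:
  ψ = 0.6000: g = 0.16938, g' = -0.8920 → ψ = 0.7899
  ψ = 0.7899: g = -0.01000, g' = -1.0384 → ψ = 0.7802
Converged at ψ = 0.7802.

ψ = 0.7802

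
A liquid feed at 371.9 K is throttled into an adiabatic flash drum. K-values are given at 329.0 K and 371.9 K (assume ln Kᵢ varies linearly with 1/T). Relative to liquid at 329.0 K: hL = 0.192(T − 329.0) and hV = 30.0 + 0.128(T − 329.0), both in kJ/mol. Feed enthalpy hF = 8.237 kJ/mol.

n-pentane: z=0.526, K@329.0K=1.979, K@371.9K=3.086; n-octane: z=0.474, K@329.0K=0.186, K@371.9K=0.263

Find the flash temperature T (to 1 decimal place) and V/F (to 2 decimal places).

Adiabatic flash: solve Rachford–Rice at each trial T, then check hF = ψ·hV(T) + (1−ψ)·hL(T).
  T = 329.0 K: K = (1.979, 0.186), RR gives ψ = 0.162, H_out = 4.861 kJ/mol
  T = 371.9 K: K = (3.086, 0.263), RR gives ψ = 0.486, H_out = 21.495 kJ/mol
  T = 350.4 K: K = (2.504, 0.223), RR gives ψ = 0.362, H_out = 14.477 kJ/mol
  T = 339.7 K: K = (2.234, 0.204), RR gives ψ = 0.277, H_out = 10.179 kJ/mol
  T = 334.4 K: K = (2.106, 0.195), RR gives ψ = 0.225, H_out = 7.710 kJ/mol
  T = 337.0 K: K = (2.168, 0.200), RR gives ψ = 0.252, H_out = 8.956 kJ/mol
  T = 335.7 K: K = (2.137, 0.197), RR gives ψ = 0.239, H_out = 8.342 kJ/mol
Linear interpolation between T = 334.4 (H_out = 7.710) and T = 335.7 (H_out = 8.342) on hF = 8.237 gives T ≈ 335.5 K, at which ψ = 0.24.

T = 335.5 K, V/F = 0.24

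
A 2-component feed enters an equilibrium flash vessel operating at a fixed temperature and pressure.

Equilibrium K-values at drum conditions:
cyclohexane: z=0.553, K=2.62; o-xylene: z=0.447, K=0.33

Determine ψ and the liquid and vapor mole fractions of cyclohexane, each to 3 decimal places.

Newton iteration, ψ⁰ = 0.5:
  ψ = 0.500: g = 0.0446, g' = -0.897 → ψ = 0.550
  ψ = 0.550: g = -0.0003, g' = -0.909 → ψ = 0.549
Converged at ψ = 0.549.
Compositions from xᵢ = zᵢ/(1+ψ(Kᵢ−1)), yᵢ = Kᵢxᵢ:
  cyclohexane: x = 0.293, y = 0.767
  o-xylene: x = 0.707, y = 0.233

ψ = 0.549, x_cyclohexane = 0.293, y_cyclohexane = 0.767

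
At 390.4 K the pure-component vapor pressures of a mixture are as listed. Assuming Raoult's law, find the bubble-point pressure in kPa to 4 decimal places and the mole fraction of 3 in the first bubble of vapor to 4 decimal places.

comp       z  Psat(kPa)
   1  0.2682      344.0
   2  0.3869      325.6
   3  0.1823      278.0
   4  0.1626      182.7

At the bubble point ψ → 0, so ΣzᵢKᵢ = 1 with Kᵢ = Pᵢˢᵃᵗ/P ⇒ P = ΣzᵢPᵢˢᵃᵗ.
P = 0.2682·344.0 + 0.3869·325.6 + 0.1823·278.0 + 0.1626·182.7 = 298.6219 kPa
yᵢ = zᵢPᵢˢᵃᵗ/P ⇒ y_3 = 0.1823·278.0/298.6219 = 0.1697

Pbub = 298.6219 kPa, y_3 = 0.1697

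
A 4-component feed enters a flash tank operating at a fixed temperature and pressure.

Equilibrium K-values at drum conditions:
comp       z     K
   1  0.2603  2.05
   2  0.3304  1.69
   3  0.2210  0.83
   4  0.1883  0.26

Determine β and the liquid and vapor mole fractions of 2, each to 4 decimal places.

β = 0.6659, x_2 = 0.2264, y_2 = 0.3826

Newton–Raphson from β = 0.32:
  β = 0.3200: g = 0.16901, g' = -0.4505 → β = 0.6952
  β = 0.6952: g = -0.01750, g' = -0.6133 → β = 0.6666
  β = 0.6666: g = -0.00045, g' = -0.5829 → β = 0.6659
Converged at β = 0.6659.
Compositions from xᵢ = zᵢ/(1+β(Kᵢ−1)), yᵢ = Kᵢxᵢ:
  1: x = 0.1532, y = 0.3140
  2: x = 0.2264, y = 0.3826
  3: x = 0.2492, y = 0.2068
  4: x = 0.3712, y = 0.0965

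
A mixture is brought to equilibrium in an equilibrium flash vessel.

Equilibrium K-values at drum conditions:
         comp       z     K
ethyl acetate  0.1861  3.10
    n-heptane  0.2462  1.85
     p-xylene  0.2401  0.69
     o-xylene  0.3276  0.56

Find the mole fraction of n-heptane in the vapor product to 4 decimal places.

Let β = V/F and solve Σ zᵢ(Kᵢ−1)/(1+β(Kᵢ−1)) = 0.
Feasibility: ΣzᵢKᵢ = 1.3815, Σzᵢ/Kᵢ = 1.1261 — both > 1, two phases present.
Newton–Raphson from β = 0.5:
  β = 0.5000: g = 0.06461, g' = -0.4194 → β = 0.6540
  β = 0.6540: g = 0.00341, g' = -0.3805 → β = 0.6630
Converged at β = 0.6630.
Compositions from xᵢ = zᵢ/(1+β(Kᵢ−1)), yᵢ = Kᵢxᵢ:
  ethyl acetate: x = 0.0778, y = 0.2411
  n-heptane: x = 0.1575, y = 0.2913
  p-xylene: x = 0.3022, y = 0.2085
  o-xylene: x = 0.4625, y = 0.2590

y_n-heptane = 0.2913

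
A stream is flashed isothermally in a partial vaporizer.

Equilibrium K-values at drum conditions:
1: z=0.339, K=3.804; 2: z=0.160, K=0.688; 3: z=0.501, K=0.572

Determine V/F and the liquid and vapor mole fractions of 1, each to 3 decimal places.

V/F = 0.608, x_1 = 0.125, y_1 = 0.477

Newton iteration, V/F⁰ = 0.34:
  V/F = 0.340: g = 0.1798, g' = -0.844 → V/F = 0.553
  V/F = 0.553: g = 0.0313, g' = -0.590 → V/F = 0.606
  V/F = 0.606: g = 0.0009, g' = -0.557 → V/F = 0.608
Converged at V/F = 0.608.
Compositions from xᵢ = zᵢ/(1+V/F(Kᵢ−1)), yᵢ = Kᵢxᵢ:
  1: x = 0.125, y = 0.477
  2: x = 0.197, y = 0.136
  3: x = 0.677, y = 0.387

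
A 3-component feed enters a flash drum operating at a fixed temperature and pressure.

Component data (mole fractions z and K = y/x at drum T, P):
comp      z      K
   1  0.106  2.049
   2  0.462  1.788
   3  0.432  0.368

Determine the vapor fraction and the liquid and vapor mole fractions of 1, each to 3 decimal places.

Let ψ = V/F and solve Σ zᵢ(Kᵢ−1)/(1+ψ(Kᵢ−1)) = 0.
g(0) = ΣzᵢKᵢ − 1 = 0.202 and g(1) = 1 − Σzᵢ/Kᵢ = -0.484, so a root lies in (0, 1).
Newton–Raphson from ψ = 0.5:
  ψ = 0.500: g = -0.0651, g' = -0.567 → ψ = 0.385
  ψ = 0.385: g = -0.0024, g' = -0.529 → ψ = 0.381
Converged at ψ = 0.381.
Compositions from xᵢ = zᵢ/(1+ψ(Kᵢ−1)), yᵢ = Kᵢxᵢ:
  1: x = 0.076, y = 0.155
  2: x = 0.355, y = 0.635
  3: x = 0.569, y = 0.209

ψ = 0.381, x_1 = 0.076, y_1 = 0.155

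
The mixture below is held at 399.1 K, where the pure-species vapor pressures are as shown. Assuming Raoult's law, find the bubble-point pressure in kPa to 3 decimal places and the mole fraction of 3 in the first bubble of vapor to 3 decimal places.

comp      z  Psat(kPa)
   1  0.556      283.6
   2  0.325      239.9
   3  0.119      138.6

Pbub = 252.143 kPa, y_3 = 0.065

At the bubble point ψ → 0, so ΣzᵢKᵢ = 1 with Kᵢ = Pᵢˢᵃᵗ/P ⇒ P = ΣzᵢPᵢˢᵃᵗ.
P = 0.556·283.6 + 0.325·239.9 + 0.119·138.6 = 252.143 kPa
yᵢ = zᵢPᵢˢᵃᵗ/P ⇒ y_3 = 0.119·138.6/252.143 = 0.065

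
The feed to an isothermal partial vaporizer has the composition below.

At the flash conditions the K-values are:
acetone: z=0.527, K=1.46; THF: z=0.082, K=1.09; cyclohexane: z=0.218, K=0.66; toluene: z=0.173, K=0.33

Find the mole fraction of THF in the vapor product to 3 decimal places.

y_THF = 0.087

Iterate (Newton) starting at ψ = 0.5:
  ψ = 0.500: g = -0.0595, g' = -0.287 → ψ = 0.293
  ψ = 0.293: g = -0.0056, g' = -0.238 → ψ = 0.269
Converged at ψ = 0.269.
Compositions from xᵢ = zᵢ/(1+ψ(Kᵢ−1)), yᵢ = Kᵢxᵢ:
  acetone: x = 0.469, y = 0.685
  THF: x = 0.080, y = 0.087
  cyclohexane: x = 0.240, y = 0.158
  toluene: x = 0.211, y = 0.070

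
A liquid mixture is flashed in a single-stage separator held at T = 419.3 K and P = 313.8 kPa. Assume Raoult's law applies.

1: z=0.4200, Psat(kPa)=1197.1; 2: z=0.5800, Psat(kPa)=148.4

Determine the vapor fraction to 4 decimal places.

ψ = 0.5908

Raoult's law: Kᵢ = Pᵢˢᵃᵗ/P = Pᵢˢᵃᵗ/313.8.
  K_1 = 1197.1/313.8 = 3.814850, K_2 = 148.4/313.8 = 0.472913
Rachford–Rice: g(ψ) = Σ zᵢ(Kᵢ−1)/(1+ψ(Kᵢ−1)) = 0.
Check two-phase: ΣzᵢKᵢ = 1.8765 > 1 and Σzᵢ/Kᵢ = 1.3365 > 1, so g(0) = 0.8765 > 0 and g(1) = -0.3365 < 0.
Binary case is linear: z₁(K₁−1)(1+ψ(K₂−1)) + z₂(K₂−1)(1+ψ(K₁−1)) = 0
⇒ ψ = [z₁(K₁−1)+z₂(K₂−1)] / [−(K₁−1)(K₂−1)] = 0.87653/1.48367 = 0.5908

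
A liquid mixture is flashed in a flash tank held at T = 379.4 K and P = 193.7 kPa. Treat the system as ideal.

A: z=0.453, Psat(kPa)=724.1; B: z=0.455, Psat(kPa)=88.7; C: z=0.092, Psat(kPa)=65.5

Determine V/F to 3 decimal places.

V/F = 0.603

Raoult's law: Kᵢ = Pᵢˢᵃᵗ/P = Pᵢˢᵃᵗ/193.7.
  K_A = 724.1/193.7 = 3.73826, K_B = 88.7/193.7 = 0.45792, K_C = 65.5/193.7 = 0.33815
Rachford–Rice: g(V/F) = Σ zᵢ(Kᵢ−1)/(1+V/F(Kᵢ−1)) = 0.
Feasibility: ΣzᵢKᵢ = 1.933, Σzᵢ/Kᵢ = 1.387 — both > 1, two phases present.
Newton–Raphson from V/F = 0.61:
  V/F = 0.610: g = -0.0061, g' = -0.888 → V/F = 0.603
Converged at V/F = 0.603.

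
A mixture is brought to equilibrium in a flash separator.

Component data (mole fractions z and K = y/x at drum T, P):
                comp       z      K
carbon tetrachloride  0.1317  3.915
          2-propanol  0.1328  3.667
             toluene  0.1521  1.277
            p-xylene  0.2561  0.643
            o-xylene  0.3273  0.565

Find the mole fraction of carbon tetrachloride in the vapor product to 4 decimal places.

Rachford–Rice: g(ψ) = Σ zᵢ(Kᵢ−1)/(1+ψ(Kᵢ−1)) = 0.
Feasibility: ΣzᵢKᵢ = 1.5464, Σzᵢ/Kᵢ = 1.1665 — both > 1, two phases present.
Newton–Raphson from ψ = 0.5:
  ψ = 0.5000: g = 0.05176, g' = -0.5173 → ψ = 0.6001
  ψ = 0.6001: g = 0.00295, g' = -0.4626 → ψ = 0.6064
  ψ = 0.6064: g = 0.00001, g' = -0.4600 → ψ = 0.6065
Converged at ψ = 0.6065.
Compositions from xᵢ = zᵢ/(1+ψ(Kᵢ−1)), yᵢ = Kᵢxᵢ:
  carbon tetrachloride: x = 0.0476, y = 0.1863
  2-propanol: x = 0.0507, y = 0.1861
  toluene: x = 0.1302, y = 0.1663
  p-xylene: x = 0.3269, y = 0.2102
  o-xylene: x = 0.4446, y = 0.2512

y_carbon tetrachloride = 0.1863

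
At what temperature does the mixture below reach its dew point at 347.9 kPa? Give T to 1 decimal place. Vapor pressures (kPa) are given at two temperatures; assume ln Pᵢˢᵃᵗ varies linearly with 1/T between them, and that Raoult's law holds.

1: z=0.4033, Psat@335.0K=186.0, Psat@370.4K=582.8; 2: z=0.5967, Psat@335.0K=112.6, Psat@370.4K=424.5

T = 360.9 K

Dew-point temperature: Σzᵢ·P/Pᵢˢᵃᵗ(T) = 1. Interpolate ln Pᵢˢᵃᵗ = aᵢ + bᵢ/T.
  T = 335.0 K: ΣzᵢP/Pᵢˢᵃᵗ = 2.5980
  T = 370.4 K: ΣzᵢP/Pᵢˢᵃᵗ = 0.7298
  T = 352.7 K: ΣzᵢP/Pᵢˢᵃᵗ = 1.3325
  T = 361.5 K: ΣzᵢP/Pᵢˢᵃᵗ = 0.9803
  T = 357.1 K: ΣzᵢP/Pᵢˢᵃᵗ = 1.1407
  T = 359.3 K: ΣzᵢP/Pᵢˢᵃᵗ = 1.0570
Interpolating between 359.3 K and 361.5 K gives T ≈ 360.9 K.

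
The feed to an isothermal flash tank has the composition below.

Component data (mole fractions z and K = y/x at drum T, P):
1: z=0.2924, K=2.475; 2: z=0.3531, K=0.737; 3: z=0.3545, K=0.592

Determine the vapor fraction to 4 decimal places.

Rachford–Rice: g(ψ) = Σ zᵢ(Kᵢ−1)/(1+ψ(Kᵢ−1)) = 0.
g(0) = ΣzᵢKᵢ − 1 = 0.1938 and g(1) = 1 − Σzᵢ/Kᵢ = -0.1961, so a root lies in (0, 1).
Iterate (Newton) starting at ψ = 0.39:
  ψ = 0.3900: g = -0.00169, g' = -0.3702 → ψ = 0.3854
Converged at ψ = 0.3854.

ψ = 0.3854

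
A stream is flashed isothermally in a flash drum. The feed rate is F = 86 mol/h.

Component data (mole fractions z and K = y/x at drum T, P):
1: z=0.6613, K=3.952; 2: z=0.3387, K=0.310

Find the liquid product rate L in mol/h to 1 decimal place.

L = 13.4 mol/h

Binary case is linear: z₁(K₁−1)(1+ψ(K₂−1)) + z₂(K₂−1)(1+ψ(K₁−1)) = 0
⇒ ψ = [z₁(K₁−1)+z₂(K₂−1)] / [−(K₁−1)(K₂−1)] = 1.71845/2.03688 = 0.8437
Then V = ψ·F = 0.8437·86 = 72.6 mol/h and L = F − V = 13.4 mol/h.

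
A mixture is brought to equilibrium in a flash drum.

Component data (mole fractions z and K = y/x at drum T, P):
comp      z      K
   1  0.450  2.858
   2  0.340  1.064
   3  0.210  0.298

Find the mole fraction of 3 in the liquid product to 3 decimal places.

Iterate (Newton) starting at V/F = 0.5:
  V/F = 0.500: g = 0.2274, g' = -0.664 → V/F = 0.842
  V/F = 0.842: g = -0.0140, g' = -0.857 → V/F = 0.826
Converged at V/F = 0.826.
Compositions from xᵢ = zᵢ/(1+V/F(Kᵢ−1)), yᵢ = Kᵢxᵢ:
  1: x = 0.178, y = 0.508
  2: x = 0.323, y = 0.344
  3: x = 0.499, y = 0.149

x_3 = 0.499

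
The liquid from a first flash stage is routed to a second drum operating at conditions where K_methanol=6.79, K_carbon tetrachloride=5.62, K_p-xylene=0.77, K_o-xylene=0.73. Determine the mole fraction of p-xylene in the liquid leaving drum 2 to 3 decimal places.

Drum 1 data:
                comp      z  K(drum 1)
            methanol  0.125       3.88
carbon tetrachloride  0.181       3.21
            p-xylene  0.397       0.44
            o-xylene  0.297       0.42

x_p-xylene (drum 2) = 0.537

Drum 1:
Rachford–Rice: g(ψ₁) = Σ zᵢ(Kᵢ−1)/(1+ψ₁(Kᵢ−1)) = 0.
Check two-phase: ΣzᵢKᵢ = 1.365 > 1 and Σzᵢ/Kᵢ = 1.698 > 1, so g(0) = 0.365 > 0 and g(1) = -0.698 < 0.
Newton–Raphson from ψ₁ = 0.58:
  ψ₁ = 0.580: g = -0.2787, g' = -0.815 → ψ₁ = 0.238
  ψ₁ = 0.238: g = 0.0193, g' = -1.045 → ψ₁ = 0.257
Converged at ψ₁ = 0.257.
Drum-1 compositions:
  methanol: x = 0.072, y = 0.279
  carbon tetrachloride: x = 0.115, y = 0.371
  p-xylene: x = 0.464, y = 0.204
  o-xylene: x = 0.349, y = 0.147
Drum-2 feed = drum-1 liquid: z₂ = (0.0718, 0.1155, 0.4637, 0.3490).
Drum 2:
Newton iteration, ψ₂⁰ = 0.5:
  ψ₂ = 0.500: g = 0.0385, g' = -0.449 → ψ₂ = 0.586
  ψ₂ = 0.586: g = 0.0035, g' = -0.373 → ψ₂ = 0.595
Converged at ψ₂ = 0.595.
  methanol: x = 0.016, y = 0.110
  carbon tetrachloride: x = 0.031, y = 0.173
  p-xylene: x = 0.537, y = 0.414
  o-xylene: x = 0.416, y = 0.304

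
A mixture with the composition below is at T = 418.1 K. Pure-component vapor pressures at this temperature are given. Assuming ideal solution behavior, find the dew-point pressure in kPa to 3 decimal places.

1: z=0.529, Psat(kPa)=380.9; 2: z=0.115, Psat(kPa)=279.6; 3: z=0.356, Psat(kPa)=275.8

At the dew point ψ → 1, so Σzᵢ/Kᵢ = 1 with Kᵢ = Pᵢˢᵃᵗ/P ⇒ 1/P = Σzᵢ/Pᵢˢᵃᵗ.
1/P = 0.529/380.9 + 0.115/279.6 + 0.356/275.8 = 0.003091 ⇒ P = 323.529 kPa

Pdew = 323.529 kPa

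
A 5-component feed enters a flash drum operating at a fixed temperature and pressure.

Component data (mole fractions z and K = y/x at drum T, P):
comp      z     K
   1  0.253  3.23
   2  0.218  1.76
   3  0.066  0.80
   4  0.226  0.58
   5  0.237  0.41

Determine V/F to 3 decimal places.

Material balance + equilibrium reduce to Σ zᵢ(Kᵢ−1)/(1+V/F(Kᵢ−1)) = 0.
Check two-phase: ΣzᵢKᵢ = 1.482 > 1 and Σzᵢ/Kᵢ = 1.252 > 1, so g(0) = 0.482 > 0 and g(1) = -0.252 < 0.
Iterate (Newton) starting at V/F = 0.31:
  V/F = 0.310: g = 0.1733, g' = -0.702 → V/F = 0.557
  V/F = 0.557: g = 0.0210, g' = -0.567 → V/F = 0.594
Converged at V/F = 0.594.

V/F = 0.594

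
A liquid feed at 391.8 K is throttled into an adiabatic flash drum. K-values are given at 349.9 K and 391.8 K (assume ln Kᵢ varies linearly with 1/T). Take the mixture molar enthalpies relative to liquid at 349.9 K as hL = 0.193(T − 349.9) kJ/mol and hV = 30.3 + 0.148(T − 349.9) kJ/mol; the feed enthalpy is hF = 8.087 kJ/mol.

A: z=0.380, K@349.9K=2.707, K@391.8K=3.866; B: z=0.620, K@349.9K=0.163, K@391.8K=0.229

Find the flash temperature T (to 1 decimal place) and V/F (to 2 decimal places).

Adiabatic flash: solve Rachford–Rice at each trial T, then check hF = ψ·hV(T) + (1−ψ)·hL(T).
  T = 349.9 K: K = (2.707, 0.163), RR gives ψ = 0.091, H_out = 2.751 kJ/mol
  T = 391.8 K: K = (3.866, 0.229), RR gives ψ = 0.277, H_out = 15.944 kJ/mol
  T = 370.9 K: K = (3.269, 0.195), RR gives ψ = 0.199, H_out = 9.892 kJ/mol
  T = 360.4 K: K = (2.983, 0.179), RR gives ψ = 0.150, H_out = 6.503 kJ/mol
  T = 365.6 K: K = (3.123, 0.187), RR gives ψ = 0.175, H_out = 8.219 kJ/mol
  T = 363.0 K: K = (3.053, 0.183), RR gives ψ = 0.163, H_out = 7.371 kJ/mol
  T = 364.3 K: K = (3.088, 0.185), RR gives ψ = 0.169, H_out = 7.798 kJ/mol
Linear interpolation between T = 364.3 (H_out = 7.798) and T = 365.6 (H_out = 8.219) on hF = 8.087 gives T ≈ 365.2 K, at which ψ = 0.17.

T = 365.2 K, V/F = 0.17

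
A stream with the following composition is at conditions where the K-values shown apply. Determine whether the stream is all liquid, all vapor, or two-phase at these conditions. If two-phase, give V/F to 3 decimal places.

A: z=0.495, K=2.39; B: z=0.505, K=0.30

two-phase, V/F = 0.344

ΣzᵢKᵢ = 1.335; Σzᵢ/Kᵢ = 1.890.
Both exceed 1, so a two-phase solution exists.
Binary case is linear: z₁(K₁−1)(1+ψ(K₂−1)) + z₂(K₂−1)(1+ψ(K₁−1)) = 0
⇒ ψ = [z₁(K₁−1)+z₂(K₂−1)] / [−(K₁−1)(K₂−1)] = 0.3346/0.9730 = 0.344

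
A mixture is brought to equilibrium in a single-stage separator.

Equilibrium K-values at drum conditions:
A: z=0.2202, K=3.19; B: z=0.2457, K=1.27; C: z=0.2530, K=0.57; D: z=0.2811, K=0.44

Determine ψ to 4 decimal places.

Let ψ = V/F and solve Σ zᵢ(Kᵢ−1)/(1+ψ(Kᵢ−1)) = 0.
g(0) = ΣzᵢKᵢ − 1 = 0.2824 and g(1) = 1 − Σzᵢ/Kᵢ = -0.3452, so a root lies in (0, 1).
Newton–Raphson from ψ = 0.5:
  ψ = 0.5000: g = -0.06859, g' = -0.5005 → ψ = 0.3630
  ψ = 0.3630: g = 0.00261, g' = -0.5472 → ψ = 0.3677
Converged at ψ = 0.3677.

ψ = 0.3677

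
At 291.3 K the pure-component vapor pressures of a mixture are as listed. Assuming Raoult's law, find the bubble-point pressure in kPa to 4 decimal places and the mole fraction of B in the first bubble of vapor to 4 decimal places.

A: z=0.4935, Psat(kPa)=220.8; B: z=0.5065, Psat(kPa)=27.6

At the bubble point ψ → 0, so ΣzᵢKᵢ = 1 with Kᵢ = Pᵢˢᵃᵗ/P ⇒ P = ΣzᵢPᵢˢᵃᵗ.
P = 0.4935·220.8 + 0.5065·27.6 = 122.9442 kPa
yᵢ = zᵢPᵢˢᵃᵗ/P ⇒ y_B = 0.5065·27.6/122.9442 = 0.1137

Pbub = 122.9442 kPa, y_B = 0.1137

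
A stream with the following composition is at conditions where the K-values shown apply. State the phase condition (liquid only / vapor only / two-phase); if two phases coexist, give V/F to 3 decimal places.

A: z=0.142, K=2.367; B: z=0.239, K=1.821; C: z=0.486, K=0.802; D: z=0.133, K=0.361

two-phase, V/F = 0.572

ΣzᵢKᵢ = 1.209; Σzᵢ/Kᵢ = 1.166.
Both exceed 1, so a two-phase solution exists.
Newton–Raphson from ψ = 0.32:
  ψ = 0.320: g = 0.0809, g' = -0.337 → ψ = 0.560
  ψ = 0.560: g = 0.0038, g' = -0.317 → ψ = 0.572
Converged at ψ = 0.572.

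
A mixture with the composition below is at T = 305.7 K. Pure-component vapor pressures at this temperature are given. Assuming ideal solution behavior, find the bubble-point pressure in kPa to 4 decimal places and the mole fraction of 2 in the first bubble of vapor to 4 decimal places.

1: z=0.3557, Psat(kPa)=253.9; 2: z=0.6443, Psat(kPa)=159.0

Pbub = 192.7559 kPa, y_2 = 0.5315

At the bubble point ψ → 0, so ΣzᵢKᵢ = 1 with Kᵢ = Pᵢˢᵃᵗ/P ⇒ P = ΣzᵢPᵢˢᵃᵗ.
P = 0.3557·253.9 + 0.6443·159.0 = 192.7559 kPa
yᵢ = zᵢPᵢˢᵃᵗ/P ⇒ y_2 = 0.6443·159.0/192.7559 = 0.5315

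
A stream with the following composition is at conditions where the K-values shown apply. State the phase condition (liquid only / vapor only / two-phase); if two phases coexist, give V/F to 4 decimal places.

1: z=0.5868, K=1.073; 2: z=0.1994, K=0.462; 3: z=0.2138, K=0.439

liquid only

ΣzᵢKᵢ = 0.8156; Σzᵢ/Kᵢ = 1.4655.
Since ΣzᵢKᵢ < 1 the mixture is below its bubble point — single liquid phase.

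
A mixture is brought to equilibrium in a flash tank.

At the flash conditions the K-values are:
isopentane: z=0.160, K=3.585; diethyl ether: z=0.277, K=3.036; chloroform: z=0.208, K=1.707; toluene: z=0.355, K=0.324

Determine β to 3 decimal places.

Newton iteration, β⁰ = 0.31:
  β = 0.310: g = 0.3924, g' = -1.091 → β = 0.670
  β = 0.670: g = 0.0513, g' = -0.938 → β = 0.724
  β = 0.724: g = -0.0012, g' = -0.985 → β = 0.723
Converged at β = 0.723.

β = 0.723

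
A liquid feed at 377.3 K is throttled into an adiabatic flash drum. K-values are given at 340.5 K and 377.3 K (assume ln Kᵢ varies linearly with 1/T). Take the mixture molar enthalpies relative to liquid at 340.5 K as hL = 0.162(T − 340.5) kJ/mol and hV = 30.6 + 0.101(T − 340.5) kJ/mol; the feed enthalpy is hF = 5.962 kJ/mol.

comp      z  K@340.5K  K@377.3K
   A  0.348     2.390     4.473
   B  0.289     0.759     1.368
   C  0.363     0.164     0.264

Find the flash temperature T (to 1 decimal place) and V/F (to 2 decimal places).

T = 343.3 K, V/F = 0.18

Adiabatic flash: solve Rachford–Rice at each trial T, then check hF = ψ·hV(T) + (1−ψ)·hL(T).
  T = 340.5 K: K = (2.390, 0.759, 0.164), RR gives ψ = 0.127, H_out = 3.878 kJ/mol
  T = 377.3 K: K = (4.473, 1.368, 0.264), RR gives ψ = 0.601, H_out = 22.990 kJ/mol
  T = 358.9 K: K = (3.323, 1.034, 0.211), RR gives ψ = 0.410, H_out = 15.072 kJ/mol
  T = 349.7 K: K = (2.830, 0.890, 0.186), RR gives ψ = 0.286, H_out = 10.092 kJ/mol
  T = 345.1 K: K = (2.604, 0.823, 0.175), RR gives ψ = 0.212, H_out = 7.183 kJ/mol
  T = 342.8 K: K = (2.495, 0.790, 0.169), RR gives ψ = 0.171, H_out = 5.588 kJ/mol
Linear interpolation between T = 342.8 (H_out = 5.588) and T = 345.1 (H_out = 7.183) on hF = 5.962 gives T ≈ 343.3 K, at which ψ = 0.18.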